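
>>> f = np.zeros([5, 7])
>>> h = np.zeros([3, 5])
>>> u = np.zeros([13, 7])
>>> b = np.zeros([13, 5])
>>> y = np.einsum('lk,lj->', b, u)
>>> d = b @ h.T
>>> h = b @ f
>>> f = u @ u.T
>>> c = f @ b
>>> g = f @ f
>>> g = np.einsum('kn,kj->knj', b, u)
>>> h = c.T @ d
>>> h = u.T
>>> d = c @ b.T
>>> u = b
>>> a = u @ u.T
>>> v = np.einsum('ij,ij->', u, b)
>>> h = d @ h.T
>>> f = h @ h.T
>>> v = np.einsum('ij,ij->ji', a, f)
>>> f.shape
(13, 13)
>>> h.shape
(13, 7)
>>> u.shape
(13, 5)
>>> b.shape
(13, 5)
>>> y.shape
()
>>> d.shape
(13, 13)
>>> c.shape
(13, 5)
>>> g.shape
(13, 5, 7)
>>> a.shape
(13, 13)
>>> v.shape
(13, 13)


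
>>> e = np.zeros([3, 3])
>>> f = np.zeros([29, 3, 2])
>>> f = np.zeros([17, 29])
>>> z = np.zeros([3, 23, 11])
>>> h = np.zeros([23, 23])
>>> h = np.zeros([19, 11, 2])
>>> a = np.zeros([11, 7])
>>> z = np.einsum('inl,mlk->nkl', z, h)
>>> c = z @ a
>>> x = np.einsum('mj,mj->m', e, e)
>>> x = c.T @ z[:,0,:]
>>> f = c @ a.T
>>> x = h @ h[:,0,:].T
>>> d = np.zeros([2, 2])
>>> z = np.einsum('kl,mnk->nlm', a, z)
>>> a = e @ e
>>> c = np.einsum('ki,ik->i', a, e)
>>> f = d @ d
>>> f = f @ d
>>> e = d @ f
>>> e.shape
(2, 2)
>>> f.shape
(2, 2)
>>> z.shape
(2, 7, 23)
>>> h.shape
(19, 11, 2)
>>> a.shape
(3, 3)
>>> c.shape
(3,)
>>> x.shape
(19, 11, 19)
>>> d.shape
(2, 2)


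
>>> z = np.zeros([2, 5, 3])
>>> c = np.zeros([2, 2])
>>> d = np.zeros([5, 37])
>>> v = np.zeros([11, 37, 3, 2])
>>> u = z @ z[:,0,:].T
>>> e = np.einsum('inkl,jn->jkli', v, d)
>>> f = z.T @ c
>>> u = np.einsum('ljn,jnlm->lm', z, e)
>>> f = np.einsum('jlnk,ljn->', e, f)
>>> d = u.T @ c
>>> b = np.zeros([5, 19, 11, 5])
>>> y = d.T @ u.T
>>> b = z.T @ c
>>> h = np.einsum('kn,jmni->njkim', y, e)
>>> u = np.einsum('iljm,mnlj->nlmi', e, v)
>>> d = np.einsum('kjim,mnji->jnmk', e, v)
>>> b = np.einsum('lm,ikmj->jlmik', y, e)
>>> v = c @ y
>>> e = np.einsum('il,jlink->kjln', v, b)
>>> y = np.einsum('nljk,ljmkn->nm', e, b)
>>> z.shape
(2, 5, 3)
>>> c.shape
(2, 2)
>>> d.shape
(3, 37, 11, 5)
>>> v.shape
(2, 2)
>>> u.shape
(37, 3, 11, 5)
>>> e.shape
(3, 11, 2, 5)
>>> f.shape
()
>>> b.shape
(11, 2, 2, 5, 3)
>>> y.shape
(3, 2)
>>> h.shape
(2, 5, 2, 11, 3)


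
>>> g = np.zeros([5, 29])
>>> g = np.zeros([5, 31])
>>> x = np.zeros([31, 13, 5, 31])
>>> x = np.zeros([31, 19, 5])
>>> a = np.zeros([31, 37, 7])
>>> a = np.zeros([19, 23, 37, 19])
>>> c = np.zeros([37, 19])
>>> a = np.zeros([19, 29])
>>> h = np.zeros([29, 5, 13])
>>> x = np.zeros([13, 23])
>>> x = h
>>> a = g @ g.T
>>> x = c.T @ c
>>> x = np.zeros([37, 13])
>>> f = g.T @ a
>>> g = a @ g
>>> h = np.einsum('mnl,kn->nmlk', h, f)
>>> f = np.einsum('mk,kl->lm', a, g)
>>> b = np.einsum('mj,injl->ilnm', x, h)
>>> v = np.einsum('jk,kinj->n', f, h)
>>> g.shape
(5, 31)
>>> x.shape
(37, 13)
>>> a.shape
(5, 5)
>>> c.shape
(37, 19)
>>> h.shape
(5, 29, 13, 31)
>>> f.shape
(31, 5)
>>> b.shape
(5, 31, 29, 37)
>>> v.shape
(13,)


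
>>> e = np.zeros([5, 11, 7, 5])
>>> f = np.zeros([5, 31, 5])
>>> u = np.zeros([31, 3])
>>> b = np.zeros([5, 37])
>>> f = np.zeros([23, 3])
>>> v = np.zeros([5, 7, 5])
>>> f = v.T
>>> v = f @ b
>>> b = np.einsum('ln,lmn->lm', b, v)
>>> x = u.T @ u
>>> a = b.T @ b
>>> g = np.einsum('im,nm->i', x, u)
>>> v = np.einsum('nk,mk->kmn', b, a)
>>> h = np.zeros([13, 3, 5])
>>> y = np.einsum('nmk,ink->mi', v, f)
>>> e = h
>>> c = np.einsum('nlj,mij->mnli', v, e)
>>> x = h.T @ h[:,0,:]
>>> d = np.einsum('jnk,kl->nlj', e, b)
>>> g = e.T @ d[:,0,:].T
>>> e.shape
(13, 3, 5)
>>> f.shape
(5, 7, 5)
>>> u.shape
(31, 3)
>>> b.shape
(5, 7)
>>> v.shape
(7, 7, 5)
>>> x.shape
(5, 3, 5)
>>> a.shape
(7, 7)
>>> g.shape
(5, 3, 3)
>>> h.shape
(13, 3, 5)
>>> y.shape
(7, 5)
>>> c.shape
(13, 7, 7, 3)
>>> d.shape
(3, 7, 13)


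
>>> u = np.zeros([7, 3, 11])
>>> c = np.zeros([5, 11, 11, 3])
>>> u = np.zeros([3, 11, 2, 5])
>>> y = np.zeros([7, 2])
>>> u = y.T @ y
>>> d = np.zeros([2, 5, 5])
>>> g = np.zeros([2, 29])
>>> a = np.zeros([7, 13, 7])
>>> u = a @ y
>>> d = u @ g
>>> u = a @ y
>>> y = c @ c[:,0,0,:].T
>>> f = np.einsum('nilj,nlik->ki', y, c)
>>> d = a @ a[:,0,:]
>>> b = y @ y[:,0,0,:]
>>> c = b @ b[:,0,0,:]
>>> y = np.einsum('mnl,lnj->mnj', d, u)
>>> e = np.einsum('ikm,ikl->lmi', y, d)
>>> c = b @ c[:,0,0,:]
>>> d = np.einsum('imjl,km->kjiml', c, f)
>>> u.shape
(7, 13, 2)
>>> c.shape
(5, 11, 11, 5)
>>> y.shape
(7, 13, 2)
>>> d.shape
(3, 11, 5, 11, 5)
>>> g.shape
(2, 29)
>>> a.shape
(7, 13, 7)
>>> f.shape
(3, 11)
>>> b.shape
(5, 11, 11, 5)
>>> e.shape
(7, 2, 7)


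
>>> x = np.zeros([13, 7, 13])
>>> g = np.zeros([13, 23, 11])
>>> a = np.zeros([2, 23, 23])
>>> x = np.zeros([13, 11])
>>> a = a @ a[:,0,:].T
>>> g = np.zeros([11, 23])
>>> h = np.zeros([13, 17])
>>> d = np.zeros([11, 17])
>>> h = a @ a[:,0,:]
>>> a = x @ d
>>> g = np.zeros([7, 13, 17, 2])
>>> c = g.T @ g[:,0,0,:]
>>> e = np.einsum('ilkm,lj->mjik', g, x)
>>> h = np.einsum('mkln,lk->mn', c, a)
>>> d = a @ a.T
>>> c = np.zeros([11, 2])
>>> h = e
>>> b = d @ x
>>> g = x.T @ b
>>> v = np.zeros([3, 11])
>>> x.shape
(13, 11)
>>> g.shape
(11, 11)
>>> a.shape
(13, 17)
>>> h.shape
(2, 11, 7, 17)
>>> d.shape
(13, 13)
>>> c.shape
(11, 2)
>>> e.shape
(2, 11, 7, 17)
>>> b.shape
(13, 11)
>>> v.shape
(3, 11)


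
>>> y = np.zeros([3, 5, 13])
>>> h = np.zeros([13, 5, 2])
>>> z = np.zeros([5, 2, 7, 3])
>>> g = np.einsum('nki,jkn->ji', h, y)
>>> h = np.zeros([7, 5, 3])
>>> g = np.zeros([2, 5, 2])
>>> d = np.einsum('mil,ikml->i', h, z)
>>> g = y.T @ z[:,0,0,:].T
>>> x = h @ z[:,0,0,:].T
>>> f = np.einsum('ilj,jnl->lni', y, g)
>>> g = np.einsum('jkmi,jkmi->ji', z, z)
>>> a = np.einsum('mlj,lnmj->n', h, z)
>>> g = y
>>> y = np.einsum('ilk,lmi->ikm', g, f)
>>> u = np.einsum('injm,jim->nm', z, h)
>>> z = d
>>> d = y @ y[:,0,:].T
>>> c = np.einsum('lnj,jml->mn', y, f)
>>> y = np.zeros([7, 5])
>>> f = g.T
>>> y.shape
(7, 5)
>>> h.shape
(7, 5, 3)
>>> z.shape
(5,)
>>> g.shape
(3, 5, 13)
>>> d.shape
(3, 13, 3)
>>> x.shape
(7, 5, 5)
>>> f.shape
(13, 5, 3)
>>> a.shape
(2,)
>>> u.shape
(2, 3)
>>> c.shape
(5, 13)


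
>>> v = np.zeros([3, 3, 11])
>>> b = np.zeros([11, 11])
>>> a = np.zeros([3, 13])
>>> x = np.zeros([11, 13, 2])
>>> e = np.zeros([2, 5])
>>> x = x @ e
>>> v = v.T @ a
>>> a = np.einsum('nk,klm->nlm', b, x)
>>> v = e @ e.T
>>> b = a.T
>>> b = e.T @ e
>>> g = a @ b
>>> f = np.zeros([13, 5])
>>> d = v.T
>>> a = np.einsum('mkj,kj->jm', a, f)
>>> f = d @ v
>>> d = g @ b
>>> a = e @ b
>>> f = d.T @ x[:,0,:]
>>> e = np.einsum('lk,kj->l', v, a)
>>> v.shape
(2, 2)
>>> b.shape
(5, 5)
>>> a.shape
(2, 5)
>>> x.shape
(11, 13, 5)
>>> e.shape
(2,)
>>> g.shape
(11, 13, 5)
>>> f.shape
(5, 13, 5)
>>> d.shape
(11, 13, 5)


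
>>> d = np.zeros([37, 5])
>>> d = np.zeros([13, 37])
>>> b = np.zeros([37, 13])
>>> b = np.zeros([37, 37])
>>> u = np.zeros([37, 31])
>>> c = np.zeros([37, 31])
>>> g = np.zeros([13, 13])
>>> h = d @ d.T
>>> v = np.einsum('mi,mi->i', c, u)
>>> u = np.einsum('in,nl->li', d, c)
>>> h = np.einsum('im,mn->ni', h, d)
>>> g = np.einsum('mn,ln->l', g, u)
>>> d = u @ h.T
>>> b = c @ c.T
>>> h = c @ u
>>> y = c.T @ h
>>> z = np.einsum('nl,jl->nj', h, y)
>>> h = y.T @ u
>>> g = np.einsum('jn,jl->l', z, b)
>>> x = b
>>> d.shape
(31, 37)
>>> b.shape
(37, 37)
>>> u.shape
(31, 13)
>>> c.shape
(37, 31)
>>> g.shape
(37,)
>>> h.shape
(13, 13)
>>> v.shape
(31,)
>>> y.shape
(31, 13)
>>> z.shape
(37, 31)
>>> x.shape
(37, 37)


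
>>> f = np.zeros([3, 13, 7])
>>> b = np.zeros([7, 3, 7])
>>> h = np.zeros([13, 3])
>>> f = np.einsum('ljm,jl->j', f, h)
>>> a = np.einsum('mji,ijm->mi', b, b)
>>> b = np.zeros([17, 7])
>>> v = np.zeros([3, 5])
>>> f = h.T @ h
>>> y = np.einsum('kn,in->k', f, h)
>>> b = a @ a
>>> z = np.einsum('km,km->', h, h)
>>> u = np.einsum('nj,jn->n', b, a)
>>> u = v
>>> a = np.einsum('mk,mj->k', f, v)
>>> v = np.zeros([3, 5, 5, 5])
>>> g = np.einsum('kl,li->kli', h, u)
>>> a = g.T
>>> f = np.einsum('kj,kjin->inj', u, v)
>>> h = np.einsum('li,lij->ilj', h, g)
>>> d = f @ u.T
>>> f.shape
(5, 5, 5)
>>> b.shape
(7, 7)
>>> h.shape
(3, 13, 5)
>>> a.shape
(5, 3, 13)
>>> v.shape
(3, 5, 5, 5)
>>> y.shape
(3,)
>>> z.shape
()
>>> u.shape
(3, 5)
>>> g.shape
(13, 3, 5)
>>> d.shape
(5, 5, 3)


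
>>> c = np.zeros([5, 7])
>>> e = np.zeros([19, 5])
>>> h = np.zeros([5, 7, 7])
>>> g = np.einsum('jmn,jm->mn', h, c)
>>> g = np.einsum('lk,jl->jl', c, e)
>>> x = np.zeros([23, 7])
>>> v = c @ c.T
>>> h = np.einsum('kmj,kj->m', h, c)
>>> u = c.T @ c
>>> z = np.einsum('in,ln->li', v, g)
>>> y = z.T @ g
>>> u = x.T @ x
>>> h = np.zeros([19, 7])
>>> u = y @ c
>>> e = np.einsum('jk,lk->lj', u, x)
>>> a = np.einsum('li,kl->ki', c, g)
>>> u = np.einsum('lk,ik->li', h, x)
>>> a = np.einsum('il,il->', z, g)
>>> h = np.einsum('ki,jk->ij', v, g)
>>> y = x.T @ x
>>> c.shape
(5, 7)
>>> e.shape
(23, 5)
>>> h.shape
(5, 19)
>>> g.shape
(19, 5)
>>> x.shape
(23, 7)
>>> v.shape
(5, 5)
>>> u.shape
(19, 23)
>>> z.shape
(19, 5)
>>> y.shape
(7, 7)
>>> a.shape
()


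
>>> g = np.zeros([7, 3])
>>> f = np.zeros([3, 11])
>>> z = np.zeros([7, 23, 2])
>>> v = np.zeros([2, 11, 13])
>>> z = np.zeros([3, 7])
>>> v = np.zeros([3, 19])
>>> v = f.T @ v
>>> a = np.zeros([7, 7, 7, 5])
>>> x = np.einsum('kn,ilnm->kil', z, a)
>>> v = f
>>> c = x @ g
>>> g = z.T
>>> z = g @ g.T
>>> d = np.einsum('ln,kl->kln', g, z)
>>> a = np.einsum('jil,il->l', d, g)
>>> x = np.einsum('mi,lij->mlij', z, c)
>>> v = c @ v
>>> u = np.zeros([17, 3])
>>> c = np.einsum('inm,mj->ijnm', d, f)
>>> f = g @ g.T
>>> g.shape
(7, 3)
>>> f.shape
(7, 7)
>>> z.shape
(7, 7)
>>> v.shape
(3, 7, 11)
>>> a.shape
(3,)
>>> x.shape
(7, 3, 7, 3)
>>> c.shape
(7, 11, 7, 3)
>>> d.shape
(7, 7, 3)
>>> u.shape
(17, 3)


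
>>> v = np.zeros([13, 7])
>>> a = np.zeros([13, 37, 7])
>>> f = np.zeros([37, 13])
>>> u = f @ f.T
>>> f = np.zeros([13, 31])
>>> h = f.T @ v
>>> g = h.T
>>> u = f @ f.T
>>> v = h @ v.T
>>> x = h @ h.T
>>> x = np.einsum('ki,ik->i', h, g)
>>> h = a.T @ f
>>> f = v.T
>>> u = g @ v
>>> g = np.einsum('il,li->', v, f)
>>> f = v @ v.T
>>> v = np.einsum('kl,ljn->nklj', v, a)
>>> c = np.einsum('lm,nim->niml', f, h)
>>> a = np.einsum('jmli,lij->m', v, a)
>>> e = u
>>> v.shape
(7, 31, 13, 37)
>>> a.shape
(31,)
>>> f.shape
(31, 31)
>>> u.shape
(7, 13)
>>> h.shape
(7, 37, 31)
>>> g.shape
()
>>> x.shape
(7,)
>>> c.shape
(7, 37, 31, 31)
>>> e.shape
(7, 13)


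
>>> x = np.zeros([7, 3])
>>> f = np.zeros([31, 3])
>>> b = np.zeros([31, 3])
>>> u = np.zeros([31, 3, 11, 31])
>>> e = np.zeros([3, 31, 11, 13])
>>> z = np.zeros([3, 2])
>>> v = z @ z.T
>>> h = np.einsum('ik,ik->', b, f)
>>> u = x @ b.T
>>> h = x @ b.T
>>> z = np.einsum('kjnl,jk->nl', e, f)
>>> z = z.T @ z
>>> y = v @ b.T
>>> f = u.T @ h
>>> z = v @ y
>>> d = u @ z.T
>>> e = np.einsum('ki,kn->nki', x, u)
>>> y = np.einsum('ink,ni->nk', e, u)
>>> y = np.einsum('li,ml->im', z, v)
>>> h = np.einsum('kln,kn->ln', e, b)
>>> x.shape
(7, 3)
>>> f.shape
(31, 31)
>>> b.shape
(31, 3)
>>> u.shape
(7, 31)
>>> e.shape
(31, 7, 3)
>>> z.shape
(3, 31)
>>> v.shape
(3, 3)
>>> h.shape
(7, 3)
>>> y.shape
(31, 3)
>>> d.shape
(7, 3)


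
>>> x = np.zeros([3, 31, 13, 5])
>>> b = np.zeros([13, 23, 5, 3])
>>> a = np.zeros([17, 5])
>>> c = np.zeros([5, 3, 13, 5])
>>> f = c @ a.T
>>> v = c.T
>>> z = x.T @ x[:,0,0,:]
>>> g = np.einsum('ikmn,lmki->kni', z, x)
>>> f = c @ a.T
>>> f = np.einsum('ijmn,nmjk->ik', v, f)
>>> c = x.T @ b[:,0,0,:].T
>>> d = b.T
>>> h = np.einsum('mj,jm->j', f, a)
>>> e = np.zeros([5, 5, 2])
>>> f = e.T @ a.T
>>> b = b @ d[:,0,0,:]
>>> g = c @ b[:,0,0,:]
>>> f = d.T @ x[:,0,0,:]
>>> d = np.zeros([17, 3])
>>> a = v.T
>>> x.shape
(3, 31, 13, 5)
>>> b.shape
(13, 23, 5, 13)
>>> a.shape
(5, 3, 13, 5)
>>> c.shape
(5, 13, 31, 13)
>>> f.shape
(13, 23, 5, 5)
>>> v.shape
(5, 13, 3, 5)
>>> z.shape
(5, 13, 31, 5)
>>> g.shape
(5, 13, 31, 13)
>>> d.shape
(17, 3)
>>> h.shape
(17,)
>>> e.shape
(5, 5, 2)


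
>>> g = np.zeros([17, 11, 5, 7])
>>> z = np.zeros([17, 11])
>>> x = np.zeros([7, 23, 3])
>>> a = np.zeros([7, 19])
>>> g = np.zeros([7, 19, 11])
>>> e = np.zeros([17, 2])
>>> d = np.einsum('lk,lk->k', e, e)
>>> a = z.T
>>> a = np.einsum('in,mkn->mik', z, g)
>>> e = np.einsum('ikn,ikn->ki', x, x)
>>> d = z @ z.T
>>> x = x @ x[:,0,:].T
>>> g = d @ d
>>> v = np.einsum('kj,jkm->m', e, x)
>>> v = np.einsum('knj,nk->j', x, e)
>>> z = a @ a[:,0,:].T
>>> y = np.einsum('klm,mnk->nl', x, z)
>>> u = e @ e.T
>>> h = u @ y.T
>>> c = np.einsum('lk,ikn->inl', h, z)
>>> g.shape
(17, 17)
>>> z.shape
(7, 17, 7)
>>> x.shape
(7, 23, 7)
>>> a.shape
(7, 17, 19)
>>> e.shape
(23, 7)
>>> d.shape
(17, 17)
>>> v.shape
(7,)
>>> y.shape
(17, 23)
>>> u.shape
(23, 23)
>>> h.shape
(23, 17)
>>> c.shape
(7, 7, 23)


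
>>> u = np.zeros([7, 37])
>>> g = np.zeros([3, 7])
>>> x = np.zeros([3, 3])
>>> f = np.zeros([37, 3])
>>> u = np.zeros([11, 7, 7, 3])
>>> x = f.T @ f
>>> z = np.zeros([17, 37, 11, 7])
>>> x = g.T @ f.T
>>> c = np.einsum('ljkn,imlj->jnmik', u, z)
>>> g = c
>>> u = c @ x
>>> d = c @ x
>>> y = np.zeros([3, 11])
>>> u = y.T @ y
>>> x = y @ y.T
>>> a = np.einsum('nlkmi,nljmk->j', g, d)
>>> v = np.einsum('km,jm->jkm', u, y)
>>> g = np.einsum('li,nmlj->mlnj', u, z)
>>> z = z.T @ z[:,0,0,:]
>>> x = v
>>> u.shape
(11, 11)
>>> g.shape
(37, 11, 17, 7)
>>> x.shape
(3, 11, 11)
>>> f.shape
(37, 3)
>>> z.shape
(7, 11, 37, 7)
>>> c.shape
(7, 3, 37, 17, 7)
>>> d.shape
(7, 3, 37, 17, 37)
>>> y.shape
(3, 11)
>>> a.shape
(37,)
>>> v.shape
(3, 11, 11)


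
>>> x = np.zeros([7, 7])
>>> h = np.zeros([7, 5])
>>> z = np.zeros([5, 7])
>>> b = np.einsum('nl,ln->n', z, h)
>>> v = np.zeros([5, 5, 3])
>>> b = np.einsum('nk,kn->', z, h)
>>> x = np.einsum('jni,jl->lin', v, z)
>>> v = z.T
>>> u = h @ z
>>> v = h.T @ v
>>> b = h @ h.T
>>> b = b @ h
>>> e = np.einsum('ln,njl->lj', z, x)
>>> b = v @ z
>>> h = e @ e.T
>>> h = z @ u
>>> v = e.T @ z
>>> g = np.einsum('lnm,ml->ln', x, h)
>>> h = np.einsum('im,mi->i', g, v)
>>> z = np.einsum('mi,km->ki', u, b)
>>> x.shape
(7, 3, 5)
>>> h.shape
(7,)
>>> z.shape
(5, 7)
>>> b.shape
(5, 7)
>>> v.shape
(3, 7)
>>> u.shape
(7, 7)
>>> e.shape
(5, 3)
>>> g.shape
(7, 3)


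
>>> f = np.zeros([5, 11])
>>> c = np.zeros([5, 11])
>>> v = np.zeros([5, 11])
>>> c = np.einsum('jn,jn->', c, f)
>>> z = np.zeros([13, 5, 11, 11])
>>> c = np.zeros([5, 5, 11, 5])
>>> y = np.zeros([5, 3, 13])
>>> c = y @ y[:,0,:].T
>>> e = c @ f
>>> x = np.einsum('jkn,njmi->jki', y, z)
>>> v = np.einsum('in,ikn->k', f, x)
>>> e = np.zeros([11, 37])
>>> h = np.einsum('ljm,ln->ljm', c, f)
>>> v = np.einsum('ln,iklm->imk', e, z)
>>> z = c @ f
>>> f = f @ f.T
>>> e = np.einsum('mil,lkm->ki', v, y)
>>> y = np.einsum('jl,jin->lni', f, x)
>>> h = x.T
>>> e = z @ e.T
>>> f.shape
(5, 5)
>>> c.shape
(5, 3, 5)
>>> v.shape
(13, 11, 5)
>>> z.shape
(5, 3, 11)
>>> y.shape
(5, 11, 3)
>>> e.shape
(5, 3, 3)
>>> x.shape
(5, 3, 11)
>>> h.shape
(11, 3, 5)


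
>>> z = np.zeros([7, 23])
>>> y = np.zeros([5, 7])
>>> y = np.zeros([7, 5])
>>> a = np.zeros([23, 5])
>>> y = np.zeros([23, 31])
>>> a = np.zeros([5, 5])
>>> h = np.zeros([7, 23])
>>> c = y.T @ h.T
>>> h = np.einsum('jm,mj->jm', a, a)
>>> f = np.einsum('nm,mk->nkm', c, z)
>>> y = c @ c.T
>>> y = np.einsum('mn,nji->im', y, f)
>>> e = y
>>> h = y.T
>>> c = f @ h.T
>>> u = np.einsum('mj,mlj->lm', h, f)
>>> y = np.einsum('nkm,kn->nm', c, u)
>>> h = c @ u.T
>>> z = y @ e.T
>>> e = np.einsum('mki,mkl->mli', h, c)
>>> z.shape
(31, 7)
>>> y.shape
(31, 31)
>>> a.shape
(5, 5)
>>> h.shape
(31, 23, 23)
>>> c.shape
(31, 23, 31)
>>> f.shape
(31, 23, 7)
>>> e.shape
(31, 31, 23)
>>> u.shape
(23, 31)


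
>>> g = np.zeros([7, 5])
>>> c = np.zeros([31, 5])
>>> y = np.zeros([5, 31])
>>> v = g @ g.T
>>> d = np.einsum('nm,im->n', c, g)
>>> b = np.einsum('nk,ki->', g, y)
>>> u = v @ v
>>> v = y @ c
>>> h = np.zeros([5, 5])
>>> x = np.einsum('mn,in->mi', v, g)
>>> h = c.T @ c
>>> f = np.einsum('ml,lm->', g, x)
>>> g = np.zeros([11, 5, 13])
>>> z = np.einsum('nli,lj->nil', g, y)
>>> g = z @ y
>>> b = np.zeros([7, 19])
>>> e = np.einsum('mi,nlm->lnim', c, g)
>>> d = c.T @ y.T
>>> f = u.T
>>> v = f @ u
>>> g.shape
(11, 13, 31)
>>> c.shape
(31, 5)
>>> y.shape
(5, 31)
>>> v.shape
(7, 7)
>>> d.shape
(5, 5)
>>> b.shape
(7, 19)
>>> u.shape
(7, 7)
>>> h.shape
(5, 5)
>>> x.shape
(5, 7)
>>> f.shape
(7, 7)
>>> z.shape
(11, 13, 5)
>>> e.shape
(13, 11, 5, 31)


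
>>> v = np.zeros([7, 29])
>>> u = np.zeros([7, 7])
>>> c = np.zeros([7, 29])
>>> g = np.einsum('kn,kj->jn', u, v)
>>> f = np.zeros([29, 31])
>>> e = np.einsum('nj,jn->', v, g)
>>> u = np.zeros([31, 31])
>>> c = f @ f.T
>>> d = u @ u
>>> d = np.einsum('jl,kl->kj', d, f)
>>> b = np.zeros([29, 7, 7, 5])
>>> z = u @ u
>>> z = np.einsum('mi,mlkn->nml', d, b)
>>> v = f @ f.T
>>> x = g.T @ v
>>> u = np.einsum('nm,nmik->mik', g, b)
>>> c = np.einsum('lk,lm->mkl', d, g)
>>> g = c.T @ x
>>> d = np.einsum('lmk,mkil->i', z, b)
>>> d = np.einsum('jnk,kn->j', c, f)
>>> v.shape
(29, 29)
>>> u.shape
(7, 7, 5)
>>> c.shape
(7, 31, 29)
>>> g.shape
(29, 31, 29)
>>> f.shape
(29, 31)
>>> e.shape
()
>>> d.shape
(7,)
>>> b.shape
(29, 7, 7, 5)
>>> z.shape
(5, 29, 7)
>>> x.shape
(7, 29)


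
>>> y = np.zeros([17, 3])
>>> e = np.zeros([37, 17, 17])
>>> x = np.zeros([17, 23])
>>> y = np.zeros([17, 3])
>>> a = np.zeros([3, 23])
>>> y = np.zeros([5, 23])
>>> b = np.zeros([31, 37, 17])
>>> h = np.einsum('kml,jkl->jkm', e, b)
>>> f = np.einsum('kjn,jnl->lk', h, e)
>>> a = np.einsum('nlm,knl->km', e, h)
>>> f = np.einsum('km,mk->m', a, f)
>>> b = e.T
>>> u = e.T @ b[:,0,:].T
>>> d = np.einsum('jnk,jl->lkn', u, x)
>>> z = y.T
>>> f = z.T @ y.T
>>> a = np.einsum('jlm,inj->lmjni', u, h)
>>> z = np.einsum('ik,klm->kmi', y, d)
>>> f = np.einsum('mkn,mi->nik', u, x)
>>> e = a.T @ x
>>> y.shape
(5, 23)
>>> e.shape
(31, 37, 17, 17, 23)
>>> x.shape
(17, 23)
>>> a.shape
(17, 17, 17, 37, 31)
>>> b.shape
(17, 17, 37)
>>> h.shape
(31, 37, 17)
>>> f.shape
(17, 23, 17)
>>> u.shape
(17, 17, 17)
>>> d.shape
(23, 17, 17)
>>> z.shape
(23, 17, 5)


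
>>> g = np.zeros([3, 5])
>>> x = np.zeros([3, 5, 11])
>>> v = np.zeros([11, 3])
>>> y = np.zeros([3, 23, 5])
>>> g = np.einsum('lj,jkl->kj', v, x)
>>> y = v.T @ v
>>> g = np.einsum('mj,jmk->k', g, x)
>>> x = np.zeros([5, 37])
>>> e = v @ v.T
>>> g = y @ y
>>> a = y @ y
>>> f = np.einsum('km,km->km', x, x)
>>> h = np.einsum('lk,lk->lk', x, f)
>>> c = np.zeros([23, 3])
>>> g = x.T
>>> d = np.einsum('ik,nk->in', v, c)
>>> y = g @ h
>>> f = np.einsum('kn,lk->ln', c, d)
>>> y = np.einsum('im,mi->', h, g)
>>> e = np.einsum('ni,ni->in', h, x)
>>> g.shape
(37, 5)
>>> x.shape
(5, 37)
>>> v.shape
(11, 3)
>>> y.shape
()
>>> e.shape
(37, 5)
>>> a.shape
(3, 3)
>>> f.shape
(11, 3)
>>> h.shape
(5, 37)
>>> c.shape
(23, 3)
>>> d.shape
(11, 23)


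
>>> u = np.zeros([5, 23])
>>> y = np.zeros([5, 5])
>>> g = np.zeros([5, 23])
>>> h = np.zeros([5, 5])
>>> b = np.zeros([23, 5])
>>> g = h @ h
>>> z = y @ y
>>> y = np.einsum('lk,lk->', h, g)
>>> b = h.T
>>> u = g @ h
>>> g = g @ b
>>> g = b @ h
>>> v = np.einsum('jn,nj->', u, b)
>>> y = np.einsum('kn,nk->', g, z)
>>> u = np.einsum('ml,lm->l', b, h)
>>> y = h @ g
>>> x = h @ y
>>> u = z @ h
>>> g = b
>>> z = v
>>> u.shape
(5, 5)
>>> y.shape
(5, 5)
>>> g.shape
(5, 5)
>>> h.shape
(5, 5)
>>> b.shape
(5, 5)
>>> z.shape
()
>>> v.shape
()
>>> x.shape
(5, 5)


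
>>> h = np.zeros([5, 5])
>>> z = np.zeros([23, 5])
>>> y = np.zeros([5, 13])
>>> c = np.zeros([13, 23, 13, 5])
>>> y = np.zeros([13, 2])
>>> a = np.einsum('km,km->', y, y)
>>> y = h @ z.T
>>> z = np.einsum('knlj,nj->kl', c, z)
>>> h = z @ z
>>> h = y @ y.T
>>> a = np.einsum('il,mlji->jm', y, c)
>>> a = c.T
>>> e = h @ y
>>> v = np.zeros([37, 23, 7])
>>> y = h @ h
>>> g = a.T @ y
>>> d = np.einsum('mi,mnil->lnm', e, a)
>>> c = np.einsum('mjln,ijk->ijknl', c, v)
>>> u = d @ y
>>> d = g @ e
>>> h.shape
(5, 5)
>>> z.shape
(13, 13)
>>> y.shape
(5, 5)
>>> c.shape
(37, 23, 7, 5, 13)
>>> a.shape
(5, 13, 23, 13)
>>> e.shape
(5, 23)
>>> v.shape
(37, 23, 7)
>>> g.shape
(13, 23, 13, 5)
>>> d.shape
(13, 23, 13, 23)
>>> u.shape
(13, 13, 5)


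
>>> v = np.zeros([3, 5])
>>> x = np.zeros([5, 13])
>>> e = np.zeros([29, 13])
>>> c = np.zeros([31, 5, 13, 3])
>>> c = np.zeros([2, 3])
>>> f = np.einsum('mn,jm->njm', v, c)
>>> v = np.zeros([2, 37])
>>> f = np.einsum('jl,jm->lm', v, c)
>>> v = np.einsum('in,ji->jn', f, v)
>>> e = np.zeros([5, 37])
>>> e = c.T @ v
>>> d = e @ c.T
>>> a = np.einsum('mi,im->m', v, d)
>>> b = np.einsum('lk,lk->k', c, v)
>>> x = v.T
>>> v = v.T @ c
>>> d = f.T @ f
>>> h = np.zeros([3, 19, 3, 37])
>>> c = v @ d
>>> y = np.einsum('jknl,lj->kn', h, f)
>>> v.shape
(3, 3)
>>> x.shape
(3, 2)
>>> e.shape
(3, 3)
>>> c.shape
(3, 3)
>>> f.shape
(37, 3)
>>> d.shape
(3, 3)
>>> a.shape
(2,)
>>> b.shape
(3,)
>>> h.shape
(3, 19, 3, 37)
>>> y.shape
(19, 3)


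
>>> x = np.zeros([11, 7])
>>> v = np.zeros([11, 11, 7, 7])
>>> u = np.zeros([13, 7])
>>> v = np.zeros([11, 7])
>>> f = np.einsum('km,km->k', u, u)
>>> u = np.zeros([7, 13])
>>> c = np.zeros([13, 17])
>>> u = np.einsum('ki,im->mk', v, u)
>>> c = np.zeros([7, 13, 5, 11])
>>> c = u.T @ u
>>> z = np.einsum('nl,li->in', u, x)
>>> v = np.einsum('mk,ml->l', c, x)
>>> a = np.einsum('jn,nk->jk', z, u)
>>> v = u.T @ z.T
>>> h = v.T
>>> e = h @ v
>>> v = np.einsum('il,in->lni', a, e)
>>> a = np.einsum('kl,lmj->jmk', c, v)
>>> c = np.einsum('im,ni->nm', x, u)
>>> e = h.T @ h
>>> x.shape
(11, 7)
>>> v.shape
(11, 7, 7)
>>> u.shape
(13, 11)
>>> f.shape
(13,)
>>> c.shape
(13, 7)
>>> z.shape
(7, 13)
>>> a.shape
(7, 7, 11)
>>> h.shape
(7, 11)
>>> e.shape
(11, 11)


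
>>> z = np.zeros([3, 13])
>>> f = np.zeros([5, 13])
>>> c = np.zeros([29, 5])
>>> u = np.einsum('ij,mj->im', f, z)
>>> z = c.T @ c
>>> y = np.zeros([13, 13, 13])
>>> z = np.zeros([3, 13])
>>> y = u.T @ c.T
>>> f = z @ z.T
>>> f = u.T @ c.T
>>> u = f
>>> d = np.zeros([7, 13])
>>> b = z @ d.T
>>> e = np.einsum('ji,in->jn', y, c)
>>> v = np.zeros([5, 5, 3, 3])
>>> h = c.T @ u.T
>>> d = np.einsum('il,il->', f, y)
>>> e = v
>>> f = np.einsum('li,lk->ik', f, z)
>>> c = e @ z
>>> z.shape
(3, 13)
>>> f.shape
(29, 13)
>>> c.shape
(5, 5, 3, 13)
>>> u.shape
(3, 29)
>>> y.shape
(3, 29)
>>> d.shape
()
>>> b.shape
(3, 7)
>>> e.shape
(5, 5, 3, 3)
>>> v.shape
(5, 5, 3, 3)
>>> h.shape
(5, 3)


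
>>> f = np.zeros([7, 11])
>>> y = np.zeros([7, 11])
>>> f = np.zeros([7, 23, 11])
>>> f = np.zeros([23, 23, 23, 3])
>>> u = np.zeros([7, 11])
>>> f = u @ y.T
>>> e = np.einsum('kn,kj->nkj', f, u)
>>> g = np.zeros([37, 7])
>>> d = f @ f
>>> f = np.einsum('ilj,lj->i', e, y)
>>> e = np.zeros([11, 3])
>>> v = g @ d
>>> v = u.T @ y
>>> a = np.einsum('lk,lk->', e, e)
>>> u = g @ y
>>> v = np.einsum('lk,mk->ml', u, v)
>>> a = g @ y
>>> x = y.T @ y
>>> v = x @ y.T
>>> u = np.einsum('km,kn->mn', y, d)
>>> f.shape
(7,)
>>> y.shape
(7, 11)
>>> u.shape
(11, 7)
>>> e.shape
(11, 3)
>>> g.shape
(37, 7)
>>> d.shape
(7, 7)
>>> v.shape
(11, 7)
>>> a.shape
(37, 11)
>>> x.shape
(11, 11)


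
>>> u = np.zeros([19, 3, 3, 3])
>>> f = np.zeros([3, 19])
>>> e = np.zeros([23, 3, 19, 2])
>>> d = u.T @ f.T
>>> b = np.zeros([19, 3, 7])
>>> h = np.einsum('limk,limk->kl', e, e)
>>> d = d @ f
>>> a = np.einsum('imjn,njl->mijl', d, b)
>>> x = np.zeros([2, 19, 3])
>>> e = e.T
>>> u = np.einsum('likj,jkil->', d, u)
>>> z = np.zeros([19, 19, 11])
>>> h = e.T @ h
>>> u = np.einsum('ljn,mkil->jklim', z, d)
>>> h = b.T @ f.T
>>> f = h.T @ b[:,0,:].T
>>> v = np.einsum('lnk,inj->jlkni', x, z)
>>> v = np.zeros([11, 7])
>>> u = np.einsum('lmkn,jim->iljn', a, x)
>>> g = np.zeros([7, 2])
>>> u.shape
(19, 3, 2, 7)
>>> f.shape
(3, 3, 19)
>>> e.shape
(2, 19, 3, 23)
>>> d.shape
(3, 3, 3, 19)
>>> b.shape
(19, 3, 7)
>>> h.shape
(7, 3, 3)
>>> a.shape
(3, 3, 3, 7)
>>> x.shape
(2, 19, 3)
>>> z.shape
(19, 19, 11)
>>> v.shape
(11, 7)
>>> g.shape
(7, 2)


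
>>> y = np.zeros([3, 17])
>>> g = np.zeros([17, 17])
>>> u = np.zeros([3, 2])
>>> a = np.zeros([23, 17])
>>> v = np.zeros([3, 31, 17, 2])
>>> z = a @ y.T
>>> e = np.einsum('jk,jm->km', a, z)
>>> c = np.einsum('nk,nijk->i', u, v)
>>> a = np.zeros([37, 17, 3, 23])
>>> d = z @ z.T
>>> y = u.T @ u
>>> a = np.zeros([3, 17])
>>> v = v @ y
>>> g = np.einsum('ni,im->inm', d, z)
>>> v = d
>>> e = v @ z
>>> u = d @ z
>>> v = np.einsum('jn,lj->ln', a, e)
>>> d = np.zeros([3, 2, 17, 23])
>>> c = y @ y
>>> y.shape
(2, 2)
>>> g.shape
(23, 23, 3)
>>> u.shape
(23, 3)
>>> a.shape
(3, 17)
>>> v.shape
(23, 17)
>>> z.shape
(23, 3)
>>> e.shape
(23, 3)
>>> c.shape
(2, 2)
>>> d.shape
(3, 2, 17, 23)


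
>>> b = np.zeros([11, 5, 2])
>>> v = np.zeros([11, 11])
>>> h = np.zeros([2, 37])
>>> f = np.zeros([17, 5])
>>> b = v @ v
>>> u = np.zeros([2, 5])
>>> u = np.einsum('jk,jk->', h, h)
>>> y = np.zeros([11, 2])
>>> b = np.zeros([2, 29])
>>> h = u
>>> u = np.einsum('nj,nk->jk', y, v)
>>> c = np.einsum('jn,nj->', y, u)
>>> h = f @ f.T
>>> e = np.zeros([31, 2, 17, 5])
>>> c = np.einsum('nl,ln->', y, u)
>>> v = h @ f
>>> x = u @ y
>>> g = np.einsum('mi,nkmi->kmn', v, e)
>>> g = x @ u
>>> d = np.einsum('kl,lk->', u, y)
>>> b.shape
(2, 29)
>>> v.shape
(17, 5)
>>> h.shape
(17, 17)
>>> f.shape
(17, 5)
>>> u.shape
(2, 11)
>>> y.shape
(11, 2)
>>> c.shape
()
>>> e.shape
(31, 2, 17, 5)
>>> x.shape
(2, 2)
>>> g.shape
(2, 11)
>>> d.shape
()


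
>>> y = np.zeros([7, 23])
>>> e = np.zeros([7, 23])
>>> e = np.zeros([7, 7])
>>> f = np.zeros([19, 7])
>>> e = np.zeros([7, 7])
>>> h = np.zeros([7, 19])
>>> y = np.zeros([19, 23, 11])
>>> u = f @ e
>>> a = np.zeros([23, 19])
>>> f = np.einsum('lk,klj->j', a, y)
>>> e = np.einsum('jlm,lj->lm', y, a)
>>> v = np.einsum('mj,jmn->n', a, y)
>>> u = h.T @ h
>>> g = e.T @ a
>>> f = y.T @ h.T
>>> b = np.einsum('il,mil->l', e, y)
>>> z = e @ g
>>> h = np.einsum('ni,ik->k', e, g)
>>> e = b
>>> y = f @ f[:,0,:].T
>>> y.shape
(11, 23, 11)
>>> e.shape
(11,)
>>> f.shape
(11, 23, 7)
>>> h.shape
(19,)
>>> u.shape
(19, 19)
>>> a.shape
(23, 19)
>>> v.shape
(11,)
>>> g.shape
(11, 19)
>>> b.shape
(11,)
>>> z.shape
(23, 19)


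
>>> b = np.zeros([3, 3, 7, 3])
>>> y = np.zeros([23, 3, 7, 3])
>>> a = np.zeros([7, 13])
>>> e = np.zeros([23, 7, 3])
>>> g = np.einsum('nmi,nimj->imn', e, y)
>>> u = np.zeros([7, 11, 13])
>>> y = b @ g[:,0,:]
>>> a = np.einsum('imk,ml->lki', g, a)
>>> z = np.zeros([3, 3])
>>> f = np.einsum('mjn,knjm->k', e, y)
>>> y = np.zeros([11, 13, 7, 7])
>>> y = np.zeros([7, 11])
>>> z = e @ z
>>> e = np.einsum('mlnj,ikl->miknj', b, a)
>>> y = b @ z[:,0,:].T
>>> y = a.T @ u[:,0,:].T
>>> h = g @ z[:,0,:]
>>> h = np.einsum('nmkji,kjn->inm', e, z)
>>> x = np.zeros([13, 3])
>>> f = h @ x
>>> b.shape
(3, 3, 7, 3)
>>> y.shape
(3, 23, 7)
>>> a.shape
(13, 23, 3)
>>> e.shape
(3, 13, 23, 7, 3)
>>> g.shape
(3, 7, 23)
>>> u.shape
(7, 11, 13)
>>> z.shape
(23, 7, 3)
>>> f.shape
(3, 3, 3)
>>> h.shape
(3, 3, 13)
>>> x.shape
(13, 3)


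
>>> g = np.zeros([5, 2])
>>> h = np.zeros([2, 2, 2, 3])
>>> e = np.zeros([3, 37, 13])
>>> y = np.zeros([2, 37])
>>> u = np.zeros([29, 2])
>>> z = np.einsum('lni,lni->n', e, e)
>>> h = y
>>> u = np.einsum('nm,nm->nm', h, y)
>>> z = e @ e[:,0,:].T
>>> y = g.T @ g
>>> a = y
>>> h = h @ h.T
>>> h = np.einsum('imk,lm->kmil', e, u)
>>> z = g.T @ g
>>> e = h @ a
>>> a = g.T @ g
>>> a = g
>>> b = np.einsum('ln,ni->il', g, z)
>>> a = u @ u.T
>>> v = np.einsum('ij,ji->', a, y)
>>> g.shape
(5, 2)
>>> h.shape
(13, 37, 3, 2)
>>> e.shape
(13, 37, 3, 2)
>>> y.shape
(2, 2)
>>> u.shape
(2, 37)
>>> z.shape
(2, 2)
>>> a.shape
(2, 2)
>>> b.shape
(2, 5)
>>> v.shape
()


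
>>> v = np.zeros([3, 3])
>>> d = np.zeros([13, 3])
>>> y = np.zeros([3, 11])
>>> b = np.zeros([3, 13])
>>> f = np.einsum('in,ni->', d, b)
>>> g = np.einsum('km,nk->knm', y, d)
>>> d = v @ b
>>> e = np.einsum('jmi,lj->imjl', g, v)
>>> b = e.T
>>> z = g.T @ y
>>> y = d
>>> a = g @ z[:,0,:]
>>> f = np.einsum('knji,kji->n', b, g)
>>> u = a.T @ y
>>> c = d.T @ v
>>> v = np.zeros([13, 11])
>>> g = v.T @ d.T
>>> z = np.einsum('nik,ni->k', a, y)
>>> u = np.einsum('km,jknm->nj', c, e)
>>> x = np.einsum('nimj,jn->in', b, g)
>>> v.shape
(13, 11)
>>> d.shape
(3, 13)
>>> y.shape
(3, 13)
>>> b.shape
(3, 3, 13, 11)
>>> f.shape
(3,)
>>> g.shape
(11, 3)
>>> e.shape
(11, 13, 3, 3)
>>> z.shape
(11,)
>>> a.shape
(3, 13, 11)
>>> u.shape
(3, 11)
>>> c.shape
(13, 3)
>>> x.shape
(3, 3)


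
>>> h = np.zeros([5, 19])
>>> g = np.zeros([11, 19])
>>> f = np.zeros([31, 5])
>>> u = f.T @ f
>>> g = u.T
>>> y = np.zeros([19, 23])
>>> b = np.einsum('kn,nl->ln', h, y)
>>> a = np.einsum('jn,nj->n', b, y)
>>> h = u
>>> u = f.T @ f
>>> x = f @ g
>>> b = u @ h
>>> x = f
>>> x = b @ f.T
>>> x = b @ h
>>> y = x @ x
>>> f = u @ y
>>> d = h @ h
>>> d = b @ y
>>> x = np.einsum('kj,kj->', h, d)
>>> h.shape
(5, 5)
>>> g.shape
(5, 5)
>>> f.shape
(5, 5)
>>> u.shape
(5, 5)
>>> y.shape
(5, 5)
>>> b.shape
(5, 5)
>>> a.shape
(19,)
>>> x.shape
()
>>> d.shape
(5, 5)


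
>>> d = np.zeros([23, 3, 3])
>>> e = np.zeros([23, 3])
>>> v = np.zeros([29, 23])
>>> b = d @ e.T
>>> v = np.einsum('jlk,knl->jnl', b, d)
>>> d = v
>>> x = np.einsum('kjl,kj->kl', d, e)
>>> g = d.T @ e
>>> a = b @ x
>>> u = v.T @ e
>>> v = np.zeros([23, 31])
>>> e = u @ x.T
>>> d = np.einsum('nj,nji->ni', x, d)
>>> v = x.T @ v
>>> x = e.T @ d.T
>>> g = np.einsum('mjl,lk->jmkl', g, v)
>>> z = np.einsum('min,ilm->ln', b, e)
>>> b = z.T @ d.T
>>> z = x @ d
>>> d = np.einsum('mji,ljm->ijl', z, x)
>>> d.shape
(3, 3, 23)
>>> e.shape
(3, 3, 23)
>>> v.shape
(3, 31)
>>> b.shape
(23, 23)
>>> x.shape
(23, 3, 23)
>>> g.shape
(3, 3, 31, 3)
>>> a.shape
(23, 3, 3)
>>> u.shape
(3, 3, 3)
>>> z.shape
(23, 3, 3)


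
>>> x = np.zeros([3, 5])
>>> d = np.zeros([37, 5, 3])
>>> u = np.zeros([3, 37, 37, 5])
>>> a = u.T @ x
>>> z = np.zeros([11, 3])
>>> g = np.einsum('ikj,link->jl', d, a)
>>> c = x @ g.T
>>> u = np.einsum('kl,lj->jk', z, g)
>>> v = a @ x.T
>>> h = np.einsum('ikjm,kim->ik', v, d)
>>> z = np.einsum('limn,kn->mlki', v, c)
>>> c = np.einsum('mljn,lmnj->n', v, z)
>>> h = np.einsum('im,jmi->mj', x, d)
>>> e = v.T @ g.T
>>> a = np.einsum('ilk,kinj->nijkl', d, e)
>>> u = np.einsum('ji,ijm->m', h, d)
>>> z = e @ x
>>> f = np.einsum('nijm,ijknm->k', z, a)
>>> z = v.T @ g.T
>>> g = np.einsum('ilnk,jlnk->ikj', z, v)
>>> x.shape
(3, 5)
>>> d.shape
(37, 5, 3)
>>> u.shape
(3,)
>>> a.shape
(37, 37, 3, 3, 5)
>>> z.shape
(3, 37, 37, 3)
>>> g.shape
(3, 3, 5)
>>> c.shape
(3,)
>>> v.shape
(5, 37, 37, 3)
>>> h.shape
(5, 37)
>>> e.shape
(3, 37, 37, 3)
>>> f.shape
(3,)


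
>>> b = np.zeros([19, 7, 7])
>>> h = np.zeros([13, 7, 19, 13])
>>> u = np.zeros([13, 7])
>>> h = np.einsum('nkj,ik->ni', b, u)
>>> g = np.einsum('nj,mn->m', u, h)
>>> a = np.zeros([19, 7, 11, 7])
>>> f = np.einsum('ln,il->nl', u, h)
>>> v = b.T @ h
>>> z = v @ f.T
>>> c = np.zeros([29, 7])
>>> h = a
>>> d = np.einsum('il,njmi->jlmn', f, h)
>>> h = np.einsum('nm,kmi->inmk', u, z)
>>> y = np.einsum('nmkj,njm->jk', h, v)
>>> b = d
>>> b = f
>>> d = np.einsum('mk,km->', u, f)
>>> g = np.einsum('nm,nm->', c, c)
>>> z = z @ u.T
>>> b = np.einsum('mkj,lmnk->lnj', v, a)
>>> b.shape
(19, 11, 13)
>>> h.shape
(7, 13, 7, 7)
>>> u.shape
(13, 7)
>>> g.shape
()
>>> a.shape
(19, 7, 11, 7)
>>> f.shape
(7, 13)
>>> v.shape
(7, 7, 13)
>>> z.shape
(7, 7, 13)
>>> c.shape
(29, 7)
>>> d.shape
()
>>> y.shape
(7, 7)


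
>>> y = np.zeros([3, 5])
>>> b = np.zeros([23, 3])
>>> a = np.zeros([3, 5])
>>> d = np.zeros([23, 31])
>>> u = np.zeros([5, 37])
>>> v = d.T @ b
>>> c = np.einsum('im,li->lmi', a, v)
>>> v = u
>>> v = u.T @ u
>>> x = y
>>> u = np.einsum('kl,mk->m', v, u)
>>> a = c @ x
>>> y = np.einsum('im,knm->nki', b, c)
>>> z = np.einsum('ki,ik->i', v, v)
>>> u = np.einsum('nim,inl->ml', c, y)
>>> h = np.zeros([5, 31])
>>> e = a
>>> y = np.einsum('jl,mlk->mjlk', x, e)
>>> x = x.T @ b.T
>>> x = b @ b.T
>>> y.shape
(31, 3, 5, 5)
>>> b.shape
(23, 3)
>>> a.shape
(31, 5, 5)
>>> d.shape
(23, 31)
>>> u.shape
(3, 23)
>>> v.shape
(37, 37)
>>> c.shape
(31, 5, 3)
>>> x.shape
(23, 23)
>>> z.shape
(37,)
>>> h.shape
(5, 31)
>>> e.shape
(31, 5, 5)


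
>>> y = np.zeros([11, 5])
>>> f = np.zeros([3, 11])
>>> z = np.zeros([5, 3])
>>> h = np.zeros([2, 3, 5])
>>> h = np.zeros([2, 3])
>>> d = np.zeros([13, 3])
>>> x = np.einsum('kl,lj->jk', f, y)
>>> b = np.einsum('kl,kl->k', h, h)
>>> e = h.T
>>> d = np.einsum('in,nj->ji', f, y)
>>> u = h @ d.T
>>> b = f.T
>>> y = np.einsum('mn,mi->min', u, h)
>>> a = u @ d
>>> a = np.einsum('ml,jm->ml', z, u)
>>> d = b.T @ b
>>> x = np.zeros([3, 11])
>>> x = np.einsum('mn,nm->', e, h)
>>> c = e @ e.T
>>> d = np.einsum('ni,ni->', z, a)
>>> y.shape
(2, 3, 5)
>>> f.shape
(3, 11)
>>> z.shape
(5, 3)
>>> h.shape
(2, 3)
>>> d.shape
()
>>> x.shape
()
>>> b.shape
(11, 3)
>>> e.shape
(3, 2)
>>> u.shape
(2, 5)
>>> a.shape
(5, 3)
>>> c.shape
(3, 3)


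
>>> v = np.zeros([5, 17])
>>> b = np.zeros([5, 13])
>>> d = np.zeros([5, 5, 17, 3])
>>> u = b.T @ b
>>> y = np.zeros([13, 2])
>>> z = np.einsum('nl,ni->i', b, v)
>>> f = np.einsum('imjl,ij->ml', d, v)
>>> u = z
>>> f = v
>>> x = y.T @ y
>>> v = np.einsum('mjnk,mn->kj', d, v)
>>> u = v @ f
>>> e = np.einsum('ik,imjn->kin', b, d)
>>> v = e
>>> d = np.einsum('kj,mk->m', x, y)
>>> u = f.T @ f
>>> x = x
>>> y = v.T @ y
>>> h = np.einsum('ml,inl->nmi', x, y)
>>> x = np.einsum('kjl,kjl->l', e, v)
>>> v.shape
(13, 5, 3)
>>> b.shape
(5, 13)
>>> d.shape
(13,)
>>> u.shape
(17, 17)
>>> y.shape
(3, 5, 2)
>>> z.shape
(17,)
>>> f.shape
(5, 17)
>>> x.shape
(3,)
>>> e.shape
(13, 5, 3)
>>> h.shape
(5, 2, 3)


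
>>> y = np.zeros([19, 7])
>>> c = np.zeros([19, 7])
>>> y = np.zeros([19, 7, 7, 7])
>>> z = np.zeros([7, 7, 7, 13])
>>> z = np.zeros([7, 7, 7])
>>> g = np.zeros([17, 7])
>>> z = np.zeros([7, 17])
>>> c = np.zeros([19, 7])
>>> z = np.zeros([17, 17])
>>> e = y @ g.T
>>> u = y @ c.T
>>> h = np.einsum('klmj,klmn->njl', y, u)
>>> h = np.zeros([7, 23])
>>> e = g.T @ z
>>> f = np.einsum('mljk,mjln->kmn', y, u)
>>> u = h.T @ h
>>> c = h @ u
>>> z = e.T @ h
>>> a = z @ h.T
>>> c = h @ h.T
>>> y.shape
(19, 7, 7, 7)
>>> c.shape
(7, 7)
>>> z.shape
(17, 23)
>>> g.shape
(17, 7)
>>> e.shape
(7, 17)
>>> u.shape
(23, 23)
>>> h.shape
(7, 23)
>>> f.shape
(7, 19, 19)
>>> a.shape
(17, 7)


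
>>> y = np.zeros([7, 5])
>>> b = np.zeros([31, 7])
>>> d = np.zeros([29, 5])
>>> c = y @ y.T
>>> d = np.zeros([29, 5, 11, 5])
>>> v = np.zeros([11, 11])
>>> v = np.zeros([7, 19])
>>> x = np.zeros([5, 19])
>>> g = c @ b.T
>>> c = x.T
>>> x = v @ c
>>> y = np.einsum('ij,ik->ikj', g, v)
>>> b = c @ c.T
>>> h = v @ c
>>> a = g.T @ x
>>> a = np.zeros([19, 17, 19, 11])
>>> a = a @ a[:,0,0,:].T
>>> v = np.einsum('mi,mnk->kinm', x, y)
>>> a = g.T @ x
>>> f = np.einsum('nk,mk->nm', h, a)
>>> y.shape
(7, 19, 31)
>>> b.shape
(19, 19)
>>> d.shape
(29, 5, 11, 5)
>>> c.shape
(19, 5)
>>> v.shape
(31, 5, 19, 7)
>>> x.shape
(7, 5)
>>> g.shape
(7, 31)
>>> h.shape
(7, 5)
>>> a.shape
(31, 5)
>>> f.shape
(7, 31)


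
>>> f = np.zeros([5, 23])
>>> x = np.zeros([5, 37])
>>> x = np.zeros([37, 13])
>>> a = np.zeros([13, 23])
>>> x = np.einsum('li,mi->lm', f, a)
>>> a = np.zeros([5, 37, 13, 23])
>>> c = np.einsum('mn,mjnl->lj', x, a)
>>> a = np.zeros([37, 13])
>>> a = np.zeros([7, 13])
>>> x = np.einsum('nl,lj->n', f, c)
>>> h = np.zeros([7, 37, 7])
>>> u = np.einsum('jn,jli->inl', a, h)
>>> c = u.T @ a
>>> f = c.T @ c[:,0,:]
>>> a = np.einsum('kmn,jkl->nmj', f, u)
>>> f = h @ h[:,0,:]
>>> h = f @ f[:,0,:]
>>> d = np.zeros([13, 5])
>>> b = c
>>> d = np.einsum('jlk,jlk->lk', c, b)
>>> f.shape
(7, 37, 7)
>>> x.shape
(5,)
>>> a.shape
(13, 13, 7)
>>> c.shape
(37, 13, 13)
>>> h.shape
(7, 37, 7)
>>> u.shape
(7, 13, 37)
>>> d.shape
(13, 13)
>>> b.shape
(37, 13, 13)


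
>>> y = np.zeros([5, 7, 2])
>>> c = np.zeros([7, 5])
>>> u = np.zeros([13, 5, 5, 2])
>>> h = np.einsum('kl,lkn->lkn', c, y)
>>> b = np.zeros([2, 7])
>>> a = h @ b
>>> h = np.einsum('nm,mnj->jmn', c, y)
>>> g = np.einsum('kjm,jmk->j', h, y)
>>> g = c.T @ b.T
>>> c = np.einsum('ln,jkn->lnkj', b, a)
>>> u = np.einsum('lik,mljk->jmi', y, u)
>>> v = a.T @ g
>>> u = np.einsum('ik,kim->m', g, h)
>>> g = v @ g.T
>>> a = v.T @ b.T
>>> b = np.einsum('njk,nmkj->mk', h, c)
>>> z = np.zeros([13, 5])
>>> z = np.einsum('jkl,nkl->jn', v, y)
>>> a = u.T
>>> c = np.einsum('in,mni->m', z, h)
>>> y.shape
(5, 7, 2)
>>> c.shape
(2,)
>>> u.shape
(7,)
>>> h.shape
(2, 5, 7)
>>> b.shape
(7, 7)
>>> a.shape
(7,)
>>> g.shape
(7, 7, 5)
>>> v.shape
(7, 7, 2)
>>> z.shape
(7, 5)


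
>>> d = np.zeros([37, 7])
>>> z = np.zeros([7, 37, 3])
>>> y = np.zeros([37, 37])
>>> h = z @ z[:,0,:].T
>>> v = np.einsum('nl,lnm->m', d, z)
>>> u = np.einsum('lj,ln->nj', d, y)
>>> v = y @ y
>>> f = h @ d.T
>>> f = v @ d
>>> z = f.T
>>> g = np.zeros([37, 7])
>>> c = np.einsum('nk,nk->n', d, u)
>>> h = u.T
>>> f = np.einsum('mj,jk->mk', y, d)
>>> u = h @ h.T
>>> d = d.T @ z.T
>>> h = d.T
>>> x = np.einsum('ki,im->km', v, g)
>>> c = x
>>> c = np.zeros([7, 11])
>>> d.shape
(7, 7)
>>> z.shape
(7, 37)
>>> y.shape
(37, 37)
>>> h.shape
(7, 7)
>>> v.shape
(37, 37)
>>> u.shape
(7, 7)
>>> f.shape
(37, 7)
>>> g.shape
(37, 7)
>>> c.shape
(7, 11)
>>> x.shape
(37, 7)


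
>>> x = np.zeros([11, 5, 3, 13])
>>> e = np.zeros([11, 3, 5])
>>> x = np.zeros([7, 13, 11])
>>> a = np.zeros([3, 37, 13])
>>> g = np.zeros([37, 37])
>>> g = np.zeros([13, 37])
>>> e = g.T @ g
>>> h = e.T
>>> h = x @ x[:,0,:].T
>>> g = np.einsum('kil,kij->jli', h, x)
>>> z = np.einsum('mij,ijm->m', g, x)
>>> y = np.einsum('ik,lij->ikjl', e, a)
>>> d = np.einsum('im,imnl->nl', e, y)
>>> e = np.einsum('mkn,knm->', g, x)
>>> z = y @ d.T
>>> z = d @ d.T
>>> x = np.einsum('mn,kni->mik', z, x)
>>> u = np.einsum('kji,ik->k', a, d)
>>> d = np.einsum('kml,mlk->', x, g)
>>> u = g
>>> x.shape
(13, 11, 7)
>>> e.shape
()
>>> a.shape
(3, 37, 13)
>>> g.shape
(11, 7, 13)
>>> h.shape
(7, 13, 7)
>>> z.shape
(13, 13)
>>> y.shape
(37, 37, 13, 3)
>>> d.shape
()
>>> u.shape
(11, 7, 13)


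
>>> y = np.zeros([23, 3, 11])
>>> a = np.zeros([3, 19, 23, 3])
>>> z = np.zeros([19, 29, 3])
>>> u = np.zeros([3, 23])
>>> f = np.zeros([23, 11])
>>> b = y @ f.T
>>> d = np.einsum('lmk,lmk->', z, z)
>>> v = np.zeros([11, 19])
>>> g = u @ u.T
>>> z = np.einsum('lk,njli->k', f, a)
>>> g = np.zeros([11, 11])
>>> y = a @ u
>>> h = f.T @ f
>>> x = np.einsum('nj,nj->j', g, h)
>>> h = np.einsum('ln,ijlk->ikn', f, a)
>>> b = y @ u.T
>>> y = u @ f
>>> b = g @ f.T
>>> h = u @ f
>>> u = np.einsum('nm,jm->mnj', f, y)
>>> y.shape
(3, 11)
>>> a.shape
(3, 19, 23, 3)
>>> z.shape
(11,)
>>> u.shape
(11, 23, 3)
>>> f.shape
(23, 11)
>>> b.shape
(11, 23)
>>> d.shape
()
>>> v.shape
(11, 19)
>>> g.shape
(11, 11)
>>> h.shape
(3, 11)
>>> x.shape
(11,)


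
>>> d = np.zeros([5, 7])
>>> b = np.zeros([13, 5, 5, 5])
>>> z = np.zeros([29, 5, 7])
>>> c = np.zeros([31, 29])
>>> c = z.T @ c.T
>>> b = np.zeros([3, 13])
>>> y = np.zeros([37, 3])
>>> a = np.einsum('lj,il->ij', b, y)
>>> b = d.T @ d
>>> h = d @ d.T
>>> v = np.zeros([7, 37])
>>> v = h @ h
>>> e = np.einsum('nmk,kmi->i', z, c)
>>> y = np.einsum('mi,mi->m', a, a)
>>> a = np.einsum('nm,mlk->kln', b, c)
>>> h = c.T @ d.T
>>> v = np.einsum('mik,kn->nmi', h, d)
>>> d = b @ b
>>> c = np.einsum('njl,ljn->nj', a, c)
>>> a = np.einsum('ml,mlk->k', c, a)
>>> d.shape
(7, 7)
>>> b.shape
(7, 7)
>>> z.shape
(29, 5, 7)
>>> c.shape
(31, 5)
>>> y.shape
(37,)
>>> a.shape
(7,)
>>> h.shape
(31, 5, 5)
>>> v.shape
(7, 31, 5)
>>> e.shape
(31,)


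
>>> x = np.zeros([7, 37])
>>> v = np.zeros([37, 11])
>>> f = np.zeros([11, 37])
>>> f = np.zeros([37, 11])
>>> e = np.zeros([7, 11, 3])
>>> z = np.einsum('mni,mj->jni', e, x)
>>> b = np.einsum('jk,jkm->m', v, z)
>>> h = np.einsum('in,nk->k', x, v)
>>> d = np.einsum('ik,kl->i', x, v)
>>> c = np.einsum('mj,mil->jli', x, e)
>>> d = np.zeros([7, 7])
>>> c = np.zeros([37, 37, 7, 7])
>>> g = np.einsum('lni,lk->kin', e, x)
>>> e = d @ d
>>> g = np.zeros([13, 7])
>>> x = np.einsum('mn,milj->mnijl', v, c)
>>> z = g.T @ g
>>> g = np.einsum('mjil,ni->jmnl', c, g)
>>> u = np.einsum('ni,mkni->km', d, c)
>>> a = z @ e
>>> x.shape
(37, 11, 37, 7, 7)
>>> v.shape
(37, 11)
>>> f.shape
(37, 11)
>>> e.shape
(7, 7)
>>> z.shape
(7, 7)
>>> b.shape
(3,)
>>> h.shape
(11,)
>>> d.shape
(7, 7)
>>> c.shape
(37, 37, 7, 7)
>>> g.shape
(37, 37, 13, 7)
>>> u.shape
(37, 37)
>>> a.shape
(7, 7)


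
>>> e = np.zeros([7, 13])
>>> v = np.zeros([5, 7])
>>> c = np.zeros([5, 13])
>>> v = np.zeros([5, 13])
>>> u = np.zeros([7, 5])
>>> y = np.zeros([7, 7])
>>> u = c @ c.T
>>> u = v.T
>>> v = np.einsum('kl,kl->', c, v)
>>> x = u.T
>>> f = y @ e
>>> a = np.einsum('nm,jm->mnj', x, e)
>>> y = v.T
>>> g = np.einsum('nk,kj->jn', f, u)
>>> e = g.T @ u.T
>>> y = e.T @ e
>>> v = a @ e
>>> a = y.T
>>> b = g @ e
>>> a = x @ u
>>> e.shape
(7, 13)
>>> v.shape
(13, 5, 13)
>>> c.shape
(5, 13)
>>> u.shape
(13, 5)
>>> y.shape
(13, 13)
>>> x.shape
(5, 13)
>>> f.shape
(7, 13)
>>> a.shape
(5, 5)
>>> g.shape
(5, 7)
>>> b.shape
(5, 13)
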